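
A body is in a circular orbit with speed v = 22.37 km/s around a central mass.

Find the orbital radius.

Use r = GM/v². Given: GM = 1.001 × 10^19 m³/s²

Convert to SI: v = 22.37 km/s = 22370 m/s.
For a circular orbit, v² = GM / r, so r = GM / v².
r = 1.001e+19 / (22370)² m ≈ 2e+10 m = 20 Gm.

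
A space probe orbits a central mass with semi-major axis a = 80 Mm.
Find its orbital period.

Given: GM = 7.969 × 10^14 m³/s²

Convert to SI: a = 80 Mm = 8e+07 m.
Kepler's third law: T = 2π √(a³ / GM).
Substituting a = 8e+07 m and GM = 7.969e+14 m³/s²:
T = 2π √((8e+07)³ / 7.969e+14) s
T ≈ 1.593e+05 s = 1.843 days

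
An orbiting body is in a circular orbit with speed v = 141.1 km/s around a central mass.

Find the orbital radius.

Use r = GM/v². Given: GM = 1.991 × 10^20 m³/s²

Convert to SI: v = 141.1 km/s = 141100 m/s.
For a circular orbit, v² = GM / r, so r = GM / v².
r = 1.991e+20 / (141100)² m ≈ 1e+10 m = 10 Gm.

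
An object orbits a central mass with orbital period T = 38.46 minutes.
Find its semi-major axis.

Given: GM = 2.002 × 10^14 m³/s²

Convert to SI: T = 38.46 minutes = 2307.6 s.
Invert Kepler's third law: a = (GM · T² / (4π²))^(1/3).
Substituting T = 2307.6 s and GM = 2.002e+14 m³/s²:
a = (2.002e+14 · (2307.6)² / (4π²))^(1/3) m
a ≈ 3e+06 m = 3 Mm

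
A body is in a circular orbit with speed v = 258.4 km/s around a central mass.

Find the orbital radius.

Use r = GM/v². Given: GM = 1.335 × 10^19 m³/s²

Convert to SI: v = 258.4 km/s = 258400 m/s.
For a circular orbit, v² = GM / r, so r = GM / v².
r = 1.335e+19 / (258400)² m ≈ 1.999e+08 m = 199.9 Mm.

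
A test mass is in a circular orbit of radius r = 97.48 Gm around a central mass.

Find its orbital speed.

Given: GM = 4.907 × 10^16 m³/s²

Convert to SI: r = 97.48 Gm = 9.748e+10 m.
For a circular orbit, gravity supplies the centripetal force, so v = √(GM / r).
v = √(4.907e+16 / 9.748e+10) m/s ≈ 709.5 m/s = 709.5 m/s.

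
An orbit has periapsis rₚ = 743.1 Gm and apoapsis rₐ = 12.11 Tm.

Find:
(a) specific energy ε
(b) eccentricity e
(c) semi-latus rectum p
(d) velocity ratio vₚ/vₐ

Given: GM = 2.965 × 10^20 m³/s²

Convert to SI: rₚ = 743.1 Gm = 7.431e+11 m; rₐ = 12.11 Tm = 1.211e+13 m.
(a) With a = (rₚ + rₐ)/2 = 6.42655e+12 m, ε = −GM/(2a) = −2.965e+20/(2 · 6.42655e+12) J/kg ≈ -2.307e+07 J/kg
(b) e = (rₐ − rₚ)/(rₐ + rₚ) = (1.211e+13 − 7.431e+11)/(1.211e+13 + 7.431e+11) ≈ 0.8844
(c) From a = (rₚ + rₐ)/2 = 6.42655e+12 m and e = (rₐ − rₚ)/(rₐ + rₚ) = 0.88437, p = a(1 − e²) = 6.42655e+12 · (1 − (0.88437)²) ≈ 1.4e+12 m
(d) Conservation of angular momentum (rₚvₚ = rₐvₐ) gives vₚ/vₐ = rₐ/rₚ = 1.211e+13/7.431e+11 ≈ 16.3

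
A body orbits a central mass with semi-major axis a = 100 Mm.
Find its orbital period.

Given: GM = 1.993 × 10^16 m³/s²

Convert to SI: a = 100 Mm = 1e+08 m.
Kepler's third law: T = 2π √(a³ / GM).
Substituting a = 1e+08 m and GM = 1.993e+16 m³/s²:
T = 2π √((1e+08)³ / 1.993e+16) s
T ≈ 4.451e+04 s = 12.36 hours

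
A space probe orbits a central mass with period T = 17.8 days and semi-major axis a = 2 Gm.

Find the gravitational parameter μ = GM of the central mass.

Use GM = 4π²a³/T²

Convert to SI: T = 17.8 days = 1.53792e+06 s; a = 2 Gm = 2e+09 m.
GM = 4π² · a³ / T².
GM = 4π² · (2e+09)³ / (1.53792e+06)² m³/s² ≈ 1.335e+17 m³/s² = 1.335 × 10^17 m³/s².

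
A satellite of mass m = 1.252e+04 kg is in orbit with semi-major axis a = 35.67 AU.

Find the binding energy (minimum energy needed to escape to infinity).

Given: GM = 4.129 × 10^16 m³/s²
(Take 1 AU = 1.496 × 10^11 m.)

Convert to SI: a = 35.67 AU = 5.33623e+12 m.
Total orbital energy is E = −GMm/(2a); binding energy is E_bind = −E = GMm/(2a).
E_bind = 4.129e+16 · 1.252e+04 / (2 · 5.33623e+12) J ≈ 4.844e+07 J = 48.44 MJ.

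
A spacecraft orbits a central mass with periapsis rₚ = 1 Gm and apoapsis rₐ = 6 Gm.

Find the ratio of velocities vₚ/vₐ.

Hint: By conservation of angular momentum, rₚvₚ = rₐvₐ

Convert to SI: rₚ = 1 Gm = 1e+09 m; rₐ = 6 Gm = 6e+09 m.
Conservation of angular momentum gives rₚvₚ = rₐvₐ, so vₚ/vₐ = rₐ/rₚ.
vₚ/vₐ = 6e+09 / 1e+09 ≈ 6.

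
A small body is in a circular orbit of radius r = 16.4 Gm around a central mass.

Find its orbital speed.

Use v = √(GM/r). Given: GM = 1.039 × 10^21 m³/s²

Convert to SI: r = 16.4 Gm = 1.64e+10 m.
For a circular orbit, gravity supplies the centripetal force, so v = √(GM / r).
v = √(1.039e+21 / 1.64e+10) m/s ≈ 2.517e+05 m/s = 251.7 km/s.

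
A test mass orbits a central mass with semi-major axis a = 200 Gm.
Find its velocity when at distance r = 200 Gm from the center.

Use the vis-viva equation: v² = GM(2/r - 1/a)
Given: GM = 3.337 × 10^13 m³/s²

Convert to SI: a = 200 Gm = 2e+11 m; r = 200 Gm = 2e+11 m.
Vis-viva: v = √(GM · (2/r − 1/a)).
2/r − 1/a = 2/2e+11 − 1/2e+11 = 5e-12 m⁻¹.
v = √(3.337e+13 · 5e-12) m/s ≈ 12.92 m/s = 12.92 m/s.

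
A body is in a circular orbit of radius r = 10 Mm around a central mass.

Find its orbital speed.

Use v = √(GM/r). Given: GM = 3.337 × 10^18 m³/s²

Convert to SI: r = 10 Mm = 1e+07 m.
For a circular orbit, gravity supplies the centripetal force, so v = √(GM / r).
v = √(3.337e+18 / 1e+07) m/s ≈ 5.777e+05 m/s = 577.7 km/s.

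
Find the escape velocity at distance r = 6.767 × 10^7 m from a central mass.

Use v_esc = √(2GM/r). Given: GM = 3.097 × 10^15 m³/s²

Escape velocity comes from setting total energy to zero: ½v² − GM/r = 0 ⇒ v_esc = √(2GM / r).
v_esc = √(2 · 3.097e+15 / 6.767e+07) m/s ≈ 9567 m/s = 9.567 km/s.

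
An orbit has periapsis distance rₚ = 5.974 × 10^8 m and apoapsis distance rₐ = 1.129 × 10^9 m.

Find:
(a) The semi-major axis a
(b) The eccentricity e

(a) a = (rₚ + rₐ) / 2 = (5.974e+08 + 1.129e+09) / 2 ≈ 8.632e+08 m = 8.632 × 10^8 m.
(b) e = (rₐ − rₚ) / (rₐ + rₚ) = (1.129e+09 − 5.974e+08) / (1.129e+09 + 5.974e+08) ≈ 0.3079.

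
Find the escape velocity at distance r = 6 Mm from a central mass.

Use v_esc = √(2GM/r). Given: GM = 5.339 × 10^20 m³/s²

Convert to SI: r = 6 Mm = 6e+06 m.
Escape velocity comes from setting total energy to zero: ½v² − GM/r = 0 ⇒ v_esc = √(2GM / r).
v_esc = √(2 · 5.339e+20 / 6e+06) m/s ≈ 1.334e+07 m/s = 1.334e+04 km/s.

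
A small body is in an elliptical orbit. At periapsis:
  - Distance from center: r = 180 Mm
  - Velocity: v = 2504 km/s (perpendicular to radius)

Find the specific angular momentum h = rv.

Convert to SI: r = 180 Mm = 1.8e+08 m; v = 2504 km/s = 2.504e+06 m/s.
With v perpendicular to r, h = r · v.
h = 1.8e+08 · 2.504e+06 m²/s ≈ 4.507e+14 m²/s.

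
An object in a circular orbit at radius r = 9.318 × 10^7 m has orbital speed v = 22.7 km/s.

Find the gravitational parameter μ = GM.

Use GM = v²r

Convert to SI: v = 22.7 km/s = 22700 m/s.
For a circular orbit v² = GM/r, so GM = v² · r.
GM = (22700)² · 9.318e+07 m³/s² ≈ 4.801e+16 m³/s² = 4.801 × 10^16 m³/s².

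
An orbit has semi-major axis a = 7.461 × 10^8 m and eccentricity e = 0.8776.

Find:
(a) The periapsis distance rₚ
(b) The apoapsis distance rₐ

(a) rₚ = a(1 − e) = 7.461e+08 · (1 − 0.8776) = 7.461e+08 · 0.1224 ≈ 9.132e+07 m = 9.132 × 10^7 m.
(b) rₐ = a(1 + e) = 7.461e+08 · (1 + 0.8776) = 7.461e+08 · 1.8776 ≈ 1.401e+09 m = 1.401 × 10^9 m.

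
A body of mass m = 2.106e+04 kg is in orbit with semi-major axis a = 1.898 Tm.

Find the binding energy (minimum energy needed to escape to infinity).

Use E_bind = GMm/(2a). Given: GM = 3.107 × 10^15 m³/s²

Convert to SI: a = 1.898 Tm = 1.898e+12 m.
Total orbital energy is E = −GMm/(2a); binding energy is E_bind = −E = GMm/(2a).
E_bind = 3.107e+15 · 2.106e+04 / (2 · 1.898e+12) J ≈ 1.724e+07 J = 17.24 MJ.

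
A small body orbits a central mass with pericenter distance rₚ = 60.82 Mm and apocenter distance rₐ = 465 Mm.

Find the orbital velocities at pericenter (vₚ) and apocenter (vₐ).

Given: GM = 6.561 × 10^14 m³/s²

Convert to SI: rₚ = 60.82 Mm = 6.082e+07 m; rₐ = 465 Mm = 4.65e+08 m.
Use the vis-viva equation v² = GM(2/r − 1/a) with a = (rₚ + rₐ)/2 = (6.082e+07 + 4.65e+08)/2 = 2.6291e+08 m.
vₚ = √(GM · (2/rₚ − 1/a)) = √(6.561e+14 · (2/6.082e+07 − 1/2.6291e+08)) m/s ≈ 4368 m/s = 4.368 km/s.
vₐ = √(GM · (2/rₐ − 1/a)) = √(6.561e+14 · (2/4.65e+08 − 1/2.6291e+08)) m/s ≈ 571.3 m/s = 571.3 m/s.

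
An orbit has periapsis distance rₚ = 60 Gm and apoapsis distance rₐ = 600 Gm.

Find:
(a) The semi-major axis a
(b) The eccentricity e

Convert to SI: rₚ = 60 Gm = 6e+10 m; rₐ = 600 Gm = 6e+11 m.
(a) a = (rₚ + rₐ) / 2 = (6e+10 + 6e+11) / 2 ≈ 3.3e+11 m = 330 Gm.
(b) e = (rₐ − rₚ) / (rₐ + rₚ) = (6e+11 − 6e+10) / (6e+11 + 6e+10) ≈ 0.8182.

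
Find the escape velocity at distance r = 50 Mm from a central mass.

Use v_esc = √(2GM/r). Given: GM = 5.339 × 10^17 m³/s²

Convert to SI: r = 50 Mm = 5e+07 m.
Escape velocity comes from setting total energy to zero: ½v² − GM/r = 0 ⇒ v_esc = √(2GM / r).
v_esc = √(2 · 5.339e+17 / 5e+07) m/s ≈ 1.461e+05 m/s = 146.1 km/s.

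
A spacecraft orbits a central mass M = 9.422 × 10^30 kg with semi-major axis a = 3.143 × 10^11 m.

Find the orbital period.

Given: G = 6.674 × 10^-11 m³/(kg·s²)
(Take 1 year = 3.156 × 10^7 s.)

GM = G · M = 6.674e-11 · 9.422e+30 = 6.28824e+20 m³/s².
Kepler's third law: T = 2π √(a³ / GM).
Substituting a = 3.143e+11 m and GM = 6.28824e+20 m³/s²:
T = 2π √((3.143e+11)³ / 6.28824e+20) s
T ≈ 4.415e+07 s = 1.399 years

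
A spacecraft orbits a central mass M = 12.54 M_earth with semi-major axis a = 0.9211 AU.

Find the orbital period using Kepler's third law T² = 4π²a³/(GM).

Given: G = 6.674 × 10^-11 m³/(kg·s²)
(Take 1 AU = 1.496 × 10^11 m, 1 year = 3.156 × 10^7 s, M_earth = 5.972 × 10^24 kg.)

Convert to SI: a = 0.9211 AU = 1.37797e+11 m; M = 12.54 M_earth = 7.48889e+25 kg.
GM = G · M = 6.674e-11 · 7.48889e+25 = 4.99808e+15 m³/s².
Kepler's third law: T = 2π √(a³ / GM).
Substituting a = 1.37797e+11 m and GM = 4.99808e+15 m³/s²:
T = 2π √((1.37797e+11)³ / 4.99808e+15) s
T ≈ 4.546e+09 s = 144 years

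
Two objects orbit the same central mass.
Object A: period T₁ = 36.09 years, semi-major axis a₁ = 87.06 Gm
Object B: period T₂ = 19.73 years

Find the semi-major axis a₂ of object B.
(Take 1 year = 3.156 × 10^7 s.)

Convert to SI: T₁ = 36.09 years = 1.139e+09 s; a₁ = 87.06 Gm = 8.706e+10 m; T₂ = 19.73 years = 6.22679e+08 s.
Kepler's third law: (T₁/T₂)² = (a₁/a₂)³ ⇒ a₂ = a₁ · (T₂/T₁)^(2/3).
T₂/T₁ = 6.22679e+08 / 1.139e+09 = 0.546689.
a₂ = 8.706e+10 · (0.546689)^(2/3) m ≈ 5.821e+10 m = 58.21 Gm.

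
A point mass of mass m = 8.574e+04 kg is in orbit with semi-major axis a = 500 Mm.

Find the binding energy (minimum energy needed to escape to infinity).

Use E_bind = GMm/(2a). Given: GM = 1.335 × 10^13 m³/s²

Convert to SI: a = 500 Mm = 5e+08 m.
Total orbital energy is E = −GMm/(2a); binding energy is E_bind = −E = GMm/(2a).
E_bind = 1.335e+13 · 8.574e+04 / (2 · 5e+08) J ≈ 1.145e+09 J = 1.145 GJ.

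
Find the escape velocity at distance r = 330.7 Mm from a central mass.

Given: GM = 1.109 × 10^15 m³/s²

Convert to SI: r = 330.7 Mm = 3.307e+08 m.
Escape velocity comes from setting total energy to zero: ½v² − GM/r = 0 ⇒ v_esc = √(2GM / r).
v_esc = √(2 · 1.109e+15 / 3.307e+08) m/s ≈ 2590 m/s = 2.59 km/s.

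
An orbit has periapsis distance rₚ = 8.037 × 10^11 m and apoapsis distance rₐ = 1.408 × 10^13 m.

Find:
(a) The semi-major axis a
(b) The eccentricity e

(a) a = (rₚ + rₐ) / 2 = (8.037e+11 + 1.408e+13) / 2 ≈ 7.442e+12 m = 7.442 × 10^12 m.
(b) e = (rₐ − rₚ) / (rₐ + rₚ) = (1.408e+13 − 8.037e+11) / (1.408e+13 + 8.037e+11) ≈ 0.892.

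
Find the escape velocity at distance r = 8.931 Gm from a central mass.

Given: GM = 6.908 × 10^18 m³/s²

Convert to SI: r = 8.931 Gm = 8.931e+09 m.
Escape velocity comes from setting total energy to zero: ½v² − GM/r = 0 ⇒ v_esc = √(2GM / r).
v_esc = √(2 · 6.908e+18 / 8.931e+09) m/s ≈ 3.933e+04 m/s = 39.33 km/s.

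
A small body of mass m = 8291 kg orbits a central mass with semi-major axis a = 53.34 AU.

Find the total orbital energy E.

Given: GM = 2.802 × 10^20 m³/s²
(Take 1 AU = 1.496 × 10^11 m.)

Convert to SI: a = 53.34 AU = 7.97966e+12 m.
E = −GMm / (2a).
E = −2.802e+20 · 8291 / (2 · 7.97966e+12) J ≈ -1.456e+11 J = -145.6 GJ.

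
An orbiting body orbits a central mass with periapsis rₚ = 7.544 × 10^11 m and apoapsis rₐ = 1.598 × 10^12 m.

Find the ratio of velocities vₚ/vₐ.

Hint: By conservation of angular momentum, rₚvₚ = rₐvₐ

Conservation of angular momentum gives rₚvₚ = rₐvₐ, so vₚ/vₐ = rₐ/rₚ.
vₚ/vₐ = 1.598e+12 / 7.544e+11 ≈ 2.118.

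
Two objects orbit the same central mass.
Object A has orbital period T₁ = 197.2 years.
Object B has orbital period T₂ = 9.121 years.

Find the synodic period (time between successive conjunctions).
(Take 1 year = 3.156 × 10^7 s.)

Convert to SI: T₁ = 197.2 years = 6.22363e+09 s; T₂ = 9.121 years = 2.87859e+08 s.
T_syn = |T₁ · T₂ / (T₁ − T₂)|.
T_syn = |6.22363e+09 · 2.87859e+08 / (6.22363e+09 − 2.87859e+08)| s ≈ 3.018e+08 s = 9.563 years.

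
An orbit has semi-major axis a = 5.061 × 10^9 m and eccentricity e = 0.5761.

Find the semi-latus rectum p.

p = a (1 − e²).
p = 5.061e+09 · (1 − (0.5761)²) = 5.061e+09 · 0.668109 ≈ 3.381e+09 m = 3.381 × 10^9 m.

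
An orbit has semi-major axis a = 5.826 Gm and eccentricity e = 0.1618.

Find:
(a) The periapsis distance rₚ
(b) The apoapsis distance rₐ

Convert to SI: a = 5.826 Gm = 5.826e+09 m.
(a) rₚ = a(1 − e) = 5.826e+09 · (1 − 0.1618) = 5.826e+09 · 0.8382 ≈ 4.883e+09 m = 4.883 Gm.
(b) rₐ = a(1 + e) = 5.826e+09 · (1 + 0.1618) = 5.826e+09 · 1.1618 ≈ 6.769e+09 m = 6.769 Gm.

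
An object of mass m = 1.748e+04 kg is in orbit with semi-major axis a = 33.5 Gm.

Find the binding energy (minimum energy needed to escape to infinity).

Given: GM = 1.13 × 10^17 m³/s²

Convert to SI: a = 33.5 Gm = 3.35e+10 m.
Total orbital energy is E = −GMm/(2a); binding energy is E_bind = −E = GMm/(2a).
E_bind = 1.13e+17 · 1.748e+04 / (2 · 3.35e+10) J ≈ 2.948e+10 J = 29.48 GJ.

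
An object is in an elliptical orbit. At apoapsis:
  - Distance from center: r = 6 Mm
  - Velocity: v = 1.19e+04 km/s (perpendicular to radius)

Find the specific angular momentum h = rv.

Convert to SI: r = 6 Mm = 6e+06 m; v = 1.19e+04 km/s = 1.19e+07 m/s.
With v perpendicular to r, h = r · v.
h = 6e+06 · 1.19e+07 m²/s ≈ 7.14e+13 m²/s.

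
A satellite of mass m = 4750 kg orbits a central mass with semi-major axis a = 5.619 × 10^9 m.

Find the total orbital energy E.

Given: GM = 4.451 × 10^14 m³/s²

E = −GMm / (2a).
E = −4.451e+14 · 4750 / (2 · 5.619e+09) J ≈ -1.881e+08 J = -188.1 MJ.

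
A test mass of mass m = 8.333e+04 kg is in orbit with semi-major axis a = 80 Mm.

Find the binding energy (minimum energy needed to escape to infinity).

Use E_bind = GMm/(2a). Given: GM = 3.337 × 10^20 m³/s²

Convert to SI: a = 80 Mm = 8e+07 m.
Total orbital energy is E = −GMm/(2a); binding energy is E_bind = −E = GMm/(2a).
E_bind = 3.337e+20 · 8.333e+04 / (2 · 8e+07) J ≈ 1.738e+17 J = 173.8 PJ.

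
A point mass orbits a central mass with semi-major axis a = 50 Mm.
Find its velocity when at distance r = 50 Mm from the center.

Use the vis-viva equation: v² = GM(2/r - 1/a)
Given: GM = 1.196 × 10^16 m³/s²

Convert to SI: a = 50 Mm = 5e+07 m; r = 50 Mm = 5e+07 m.
Vis-viva: v = √(GM · (2/r − 1/a)).
2/r − 1/a = 2/5e+07 − 1/5e+07 = 2e-08 m⁻¹.
v = √(1.196e+16 · 2e-08) m/s ≈ 1.547e+04 m/s = 15.47 km/s.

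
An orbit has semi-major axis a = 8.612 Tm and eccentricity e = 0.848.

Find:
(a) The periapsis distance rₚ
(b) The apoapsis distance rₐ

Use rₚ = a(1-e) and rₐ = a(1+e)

Convert to SI: a = 8.612 Tm = 8.612e+12 m.
(a) rₚ = a(1 − e) = 8.612e+12 · (1 − 0.848) = 8.612e+12 · 0.152 ≈ 1.309e+12 m = 1.309 Tm.
(b) rₐ = a(1 + e) = 8.612e+12 · (1 + 0.848) = 8.612e+12 · 1.848 ≈ 1.591e+13 m = 15.91 Tm.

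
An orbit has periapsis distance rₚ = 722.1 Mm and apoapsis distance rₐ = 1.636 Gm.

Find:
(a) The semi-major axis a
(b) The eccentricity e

Convert to SI: rₚ = 722.1 Mm = 7.221e+08 m; rₐ = 1.636 Gm = 1.636e+09 m.
(a) a = (rₚ + rₐ) / 2 = (7.221e+08 + 1.636e+09) / 2 ≈ 1.179e+09 m = 1.179 Gm.
(b) e = (rₐ − rₚ) / (rₐ + rₚ) = (1.636e+09 − 7.221e+08) / (1.636e+09 + 7.221e+08) ≈ 0.3876.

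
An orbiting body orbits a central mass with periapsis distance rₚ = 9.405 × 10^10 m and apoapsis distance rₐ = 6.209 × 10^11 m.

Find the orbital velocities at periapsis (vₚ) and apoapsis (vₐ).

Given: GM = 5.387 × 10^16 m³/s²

Use the vis-viva equation v² = GM(2/r − 1/a) with a = (rₚ + rₐ)/2 = (9.405e+10 + 6.209e+11)/2 = 3.57475e+11 m.
vₚ = √(GM · (2/rₚ − 1/a)) = √(5.387e+16 · (2/9.405e+10 − 1/3.57475e+11)) m/s ≈ 997.4 m/s = 997.4 m/s.
vₐ = √(GM · (2/rₐ − 1/a)) = √(5.387e+16 · (2/6.209e+11 − 1/3.57475e+11)) m/s ≈ 151.1 m/s = 151.1 m/s.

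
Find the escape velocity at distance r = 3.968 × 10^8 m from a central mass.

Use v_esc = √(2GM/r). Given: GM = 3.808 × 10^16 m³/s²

Escape velocity comes from setting total energy to zero: ½v² − GM/r = 0 ⇒ v_esc = √(2GM / r).
v_esc = √(2 · 3.808e+16 / 3.968e+08) m/s ≈ 1.385e+04 m/s = 13.85 km/s.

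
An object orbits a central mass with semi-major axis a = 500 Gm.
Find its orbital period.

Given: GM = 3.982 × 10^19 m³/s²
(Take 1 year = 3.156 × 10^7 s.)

Convert to SI: a = 500 Gm = 5e+11 m.
Kepler's third law: T = 2π √(a³ / GM).
Substituting a = 5e+11 m and GM = 3.982e+19 m³/s²:
T = 2π √((5e+11)³ / 3.982e+19) s
T ≈ 3.52e+08 s = 11.15 years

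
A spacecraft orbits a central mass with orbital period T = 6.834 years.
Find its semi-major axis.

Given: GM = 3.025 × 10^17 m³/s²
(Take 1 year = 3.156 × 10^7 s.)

Convert to SI: T = 6.834 years = 2.15681e+08 s.
Invert Kepler's third law: a = (GM · T² / (4π²))^(1/3).
Substituting T = 2.15681e+08 s and GM = 3.025e+17 m³/s²:
a = (3.025e+17 · (2.15681e+08)² / (4π²))^(1/3) m
a ≈ 7.09e+10 m = 7.09 × 10^10 m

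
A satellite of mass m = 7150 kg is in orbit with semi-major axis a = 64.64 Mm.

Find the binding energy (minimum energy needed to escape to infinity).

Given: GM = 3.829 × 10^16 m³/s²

Convert to SI: a = 64.64 Mm = 6.464e+07 m.
Total orbital energy is E = −GMm/(2a); binding energy is E_bind = −E = GMm/(2a).
E_bind = 3.829e+16 · 7150 / (2 · 6.464e+07) J ≈ 2.118e+12 J = 2.118 TJ.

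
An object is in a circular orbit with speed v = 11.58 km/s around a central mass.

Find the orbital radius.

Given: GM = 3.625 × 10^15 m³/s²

Convert to SI: v = 11.58 km/s = 11580 m/s.
For a circular orbit, v² = GM / r, so r = GM / v².
r = 3.625e+15 / (11580)² m ≈ 2.703e+07 m = 2.703 × 10^7 m.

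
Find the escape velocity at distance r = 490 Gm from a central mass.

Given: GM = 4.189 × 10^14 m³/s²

Convert to SI: r = 490 Gm = 4.9e+11 m.
Escape velocity comes from setting total energy to zero: ½v² − GM/r = 0 ⇒ v_esc = √(2GM / r).
v_esc = √(2 · 4.189e+14 / 4.9e+11) m/s ≈ 41.35 m/s = 41.35 m/s.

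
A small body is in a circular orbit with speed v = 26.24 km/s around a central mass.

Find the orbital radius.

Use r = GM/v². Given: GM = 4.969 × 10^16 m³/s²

Convert to SI: v = 26.24 km/s = 26240 m/s.
For a circular orbit, v² = GM / r, so r = GM / v².
r = 4.969e+16 / (26240)² m ≈ 7.217e+07 m = 72.17 Mm.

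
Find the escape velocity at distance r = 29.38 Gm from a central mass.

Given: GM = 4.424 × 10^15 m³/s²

Convert to SI: r = 29.38 Gm = 2.938e+10 m.
Escape velocity comes from setting total energy to zero: ½v² − GM/r = 0 ⇒ v_esc = √(2GM / r).
v_esc = √(2 · 4.424e+15 / 2.938e+10) m/s ≈ 548.8 m/s = 548.8 m/s.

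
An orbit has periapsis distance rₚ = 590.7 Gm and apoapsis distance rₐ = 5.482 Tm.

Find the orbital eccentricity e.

Convert to SI: rₚ = 590.7 Gm = 5.907e+11 m; rₐ = 5.482 Tm = 5.482e+12 m.
e = (rₐ − rₚ) / (rₐ + rₚ).
e = (5.482e+12 − 5.907e+11) / (5.482e+12 + 5.907e+11) = 4.8913e+12 / 6.0727e+12 ≈ 0.8055.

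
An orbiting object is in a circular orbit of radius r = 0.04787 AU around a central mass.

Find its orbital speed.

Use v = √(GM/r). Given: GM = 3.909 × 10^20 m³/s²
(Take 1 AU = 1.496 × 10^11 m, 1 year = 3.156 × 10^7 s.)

Convert to SI: r = 0.04787 AU = 7.16135e+09 m.
For a circular orbit, gravity supplies the centripetal force, so v = √(GM / r).
v = √(3.909e+20 / 7.16135e+09) m/s ≈ 2.336e+05 m/s = 49.29 AU/year.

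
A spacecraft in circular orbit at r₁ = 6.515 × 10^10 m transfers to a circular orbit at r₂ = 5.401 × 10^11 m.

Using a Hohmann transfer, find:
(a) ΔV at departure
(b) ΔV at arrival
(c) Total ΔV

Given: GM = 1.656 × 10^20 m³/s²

Transfer semi-major axis: a_t = (r₁ + r₂)/2 = (6.515e+10 + 5.401e+11)/2 = 3.02625e+11 m.
Circular speeds: v₁ = √(GM/r₁) = 50416.5 m/s, v₂ = √(GM/r₂) = 17510.3 m/s.
Transfer speeds (vis-viva v² = GM(2/r − 1/a_t)): v₁ᵗ = 67353.1 m/s, v₂ᵗ = 8124.52 m/s.
(a) ΔV₁ = |v₁ᵗ − v₁| ≈ 1.694e+04 m/s = 16.94 km/s.
(b) ΔV₂ = |v₂ − v₂ᵗ| ≈ 9386 m/s = 9.386 km/s.
(c) ΔV_total = ΔV₁ + ΔV₂ ≈ 2.632e+04 m/s = 26.32 km/s.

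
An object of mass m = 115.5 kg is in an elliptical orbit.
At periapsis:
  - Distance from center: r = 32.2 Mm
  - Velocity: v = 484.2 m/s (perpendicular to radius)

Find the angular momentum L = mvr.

Convert to SI: r = 32.2 Mm = 3.22e+07 m.
Since v is perpendicular to r, L = m · v · r.
L = 115.5 · 484.2 · 3.22e+07 kg·m²/s ≈ 1.801e+12 kg·m²/s.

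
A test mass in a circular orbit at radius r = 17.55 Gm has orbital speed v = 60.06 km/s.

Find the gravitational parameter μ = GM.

Convert to SI: r = 17.55 Gm = 1.755e+10 m; v = 60.06 km/s = 60060 m/s.
For a circular orbit v² = GM/r, so GM = v² · r.
GM = (60060)² · 1.755e+10 m³/s² ≈ 6.331e+19 m³/s² = 6.331 × 10^19 m³/s².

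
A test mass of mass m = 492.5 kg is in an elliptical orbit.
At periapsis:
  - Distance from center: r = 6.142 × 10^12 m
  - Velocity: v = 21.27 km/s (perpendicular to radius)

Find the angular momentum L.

Convert to SI: v = 21.27 km/s = 21270 m/s.
Since v is perpendicular to r, L = m · v · r.
L = 492.5 · 21270 · 6.142e+12 kg·m²/s ≈ 6.434e+19 kg·m²/s.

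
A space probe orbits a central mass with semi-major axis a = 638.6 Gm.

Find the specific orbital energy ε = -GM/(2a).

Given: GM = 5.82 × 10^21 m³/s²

Convert to SI: a = 638.6 Gm = 6.386e+11 m.
ε = −GM / (2a).
ε = −5.82e+21 / (2 · 6.386e+11) J/kg ≈ -4.557e+09 J/kg = -4.557 GJ/kg.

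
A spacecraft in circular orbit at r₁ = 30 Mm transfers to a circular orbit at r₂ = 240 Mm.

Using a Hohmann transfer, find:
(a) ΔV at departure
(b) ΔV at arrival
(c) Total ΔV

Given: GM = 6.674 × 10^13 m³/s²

Convert to SI: r₁ = 30 Mm = 3e+07 m; r₂ = 240 Mm = 2.4e+08 m.
Transfer semi-major axis: a_t = (r₁ + r₂)/2 = (3e+07 + 2.4e+08)/2 = 1.35e+08 m.
Circular speeds: v₁ = √(GM/r₁) = 1491.53 m/s, v₂ = √(GM/r₂) = 527.336 m/s.
Transfer speeds (vis-viva v² = GM(2/r − 1/a_t)): v₁ᵗ = 1988.71 m/s, v₂ᵗ = 248.589 m/s.
(a) ΔV₁ = |v₁ᵗ − v₁| ≈ 497.2 m/s = 497.2 m/s.
(b) ΔV₂ = |v₂ − v₂ᵗ| ≈ 278.7 m/s = 278.7 m/s.
(c) ΔV_total = ΔV₁ + ΔV₂ ≈ 775.9 m/s = 775.9 m/s.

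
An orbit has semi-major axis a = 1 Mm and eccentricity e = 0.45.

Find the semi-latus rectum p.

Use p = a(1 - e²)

Convert to SI: a = 1 Mm = 1e+06 m.
p = a (1 − e²).
p = 1e+06 · (1 − (0.45)²) = 1e+06 · 0.7975 ≈ 7.975e+05 m = 797.5 km.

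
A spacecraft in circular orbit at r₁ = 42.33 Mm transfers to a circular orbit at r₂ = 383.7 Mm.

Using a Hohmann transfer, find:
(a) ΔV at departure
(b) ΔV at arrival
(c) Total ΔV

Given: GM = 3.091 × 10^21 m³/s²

Convert to SI: r₁ = 42.33 Mm = 4.233e+07 m; r₂ = 383.7 Mm = 3.837e+08 m.
Transfer semi-major axis: a_t = (r₁ + r₂)/2 = (4.233e+07 + 3.837e+08)/2 = 2.13015e+08 m.
Circular speeds: v₁ = √(GM/r₁) = 8.54526e+06 m/s, v₂ = √(GM/r₂) = 2.83827e+06 m/s.
Transfer speeds (vis-viva v² = GM(2/r − 1/a_t)): v₁ᵗ = 1.14688e+07 m/s, v₂ᵗ = 1.26524e+06 m/s.
(a) ΔV₁ = |v₁ᵗ − v₁| ≈ 2.923e+06 m/s = 2923 km/s.
(b) ΔV₂ = |v₂ − v₂ᵗ| ≈ 1.573e+06 m/s = 1573 km/s.
(c) ΔV_total = ΔV₁ + ΔV₂ ≈ 4.497e+06 m/s = 4497 km/s.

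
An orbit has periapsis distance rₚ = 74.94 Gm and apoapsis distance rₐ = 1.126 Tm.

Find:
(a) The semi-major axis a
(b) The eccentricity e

Convert to SI: rₚ = 74.94 Gm = 7.494e+10 m; rₐ = 1.126 Tm = 1.126e+12 m.
(a) a = (rₚ + rₐ) / 2 = (7.494e+10 + 1.126e+12) / 2 ≈ 6.005e+11 m = 600.5 Gm.
(b) e = (rₐ − rₚ) / (rₐ + rₚ) = (1.126e+12 − 7.494e+10) / (1.126e+12 + 7.494e+10) ≈ 0.8752.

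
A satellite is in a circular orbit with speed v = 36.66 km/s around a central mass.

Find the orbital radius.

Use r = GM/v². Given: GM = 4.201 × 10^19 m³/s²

Convert to SI: v = 36.66 km/s = 36660 m/s.
For a circular orbit, v² = GM / r, so r = GM / v².
r = 4.201e+19 / (36660)² m ≈ 3.126e+10 m = 31.26 Gm.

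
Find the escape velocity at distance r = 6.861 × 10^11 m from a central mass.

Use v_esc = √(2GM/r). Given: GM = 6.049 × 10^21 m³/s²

Escape velocity comes from setting total energy to zero: ½v² − GM/r = 0 ⇒ v_esc = √(2GM / r).
v_esc = √(2 · 6.049e+21 / 6.861e+11) m/s ≈ 1.328e+05 m/s = 132.8 km/s.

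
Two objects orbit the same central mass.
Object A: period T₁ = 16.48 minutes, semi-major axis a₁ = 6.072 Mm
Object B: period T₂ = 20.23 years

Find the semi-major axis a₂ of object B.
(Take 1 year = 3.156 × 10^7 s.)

Convert to SI: T₁ = 16.48 minutes = 988.8 s; a₁ = 6.072 Mm = 6.072e+06 m; T₂ = 20.23 years = 6.38459e+08 s.
Kepler's third law: (T₁/T₂)² = (a₁/a₂)³ ⇒ a₂ = a₁ · (T₂/T₁)^(2/3).
T₂/T₁ = 6.38459e+08 / 988.8 = 645691.
a₂ = 6.072e+06 · (645691)^(2/3) m ≈ 4.536e+10 m = 45.36 Gm.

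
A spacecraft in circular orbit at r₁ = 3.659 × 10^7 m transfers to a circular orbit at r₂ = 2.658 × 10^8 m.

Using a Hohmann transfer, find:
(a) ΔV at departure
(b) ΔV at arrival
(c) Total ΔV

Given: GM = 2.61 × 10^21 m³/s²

Transfer semi-major axis: a_t = (r₁ + r₂)/2 = (3.659e+07 + 2.658e+08)/2 = 1.51195e+08 m.
Circular speeds: v₁ = √(GM/r₁) = 8.44577e+06 m/s, v₂ = √(GM/r₂) = 3.13359e+06 m/s.
Transfer speeds (vis-viva v² = GM(2/r − 1/a_t)): v₁ᵗ = 1.11982e+07 m/s, v₂ᵗ = 1.54154e+06 m/s.
(a) ΔV₁ = |v₁ᵗ − v₁| ≈ 2.752e+06 m/s = 2752 km/s.
(b) ΔV₂ = |v₂ − v₂ᵗ| ≈ 1.592e+06 m/s = 1592 km/s.
(c) ΔV_total = ΔV₁ + ΔV₂ ≈ 4.344e+06 m/s = 4344 km/s.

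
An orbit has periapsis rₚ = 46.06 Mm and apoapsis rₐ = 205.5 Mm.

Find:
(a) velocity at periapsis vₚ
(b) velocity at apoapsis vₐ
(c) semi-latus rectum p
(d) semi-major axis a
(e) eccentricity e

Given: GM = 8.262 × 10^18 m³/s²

Convert to SI: rₚ = 46.06 Mm = 4.606e+07 m; rₐ = 205.5 Mm = 2.055e+08 m.
(a) With a = (rₚ + rₐ)/2 = 1.2578e+08 m, vₚ = √(GM (2/rₚ − 1/a)) = √(8.262e+18 · (2/4.606e+07 − 1/1.2578e+08)) m/s ≈ 5.414e+05 m/s
(b) With a = (rₚ + rₐ)/2 = 1.2578e+08 m, vₐ = √(GM (2/rₐ − 1/a)) = √(8.262e+18 · (2/2.055e+08 − 1/1.2578e+08)) m/s ≈ 1.213e+05 m/s
(c) From a = (rₚ + rₐ)/2 = 1.2578e+08 m and e = (rₐ − rₚ)/(rₐ + rₚ) = 0.633805, p = a(1 − e²) = 1.2578e+08 · (1 − (0.633805)²) ≈ 7.525e+07 m
(d) a = (rₚ + rₐ)/2 = (4.606e+07 + 2.055e+08)/2 ≈ 1.258e+08 m
(e) e = (rₐ − rₚ)/(rₐ + rₚ) = (2.055e+08 − 4.606e+07)/(2.055e+08 + 4.606e+07) ≈ 0.6338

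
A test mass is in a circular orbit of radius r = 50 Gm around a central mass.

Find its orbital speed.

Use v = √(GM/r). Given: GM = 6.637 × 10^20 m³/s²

Convert to SI: r = 50 Gm = 5e+10 m.
For a circular orbit, gravity supplies the centripetal force, so v = √(GM / r).
v = √(6.637e+20 / 5e+10) m/s ≈ 1.152e+05 m/s = 115.2 km/s.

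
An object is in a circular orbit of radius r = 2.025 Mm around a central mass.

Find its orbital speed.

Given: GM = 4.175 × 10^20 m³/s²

Convert to SI: r = 2.025 Mm = 2.025e+06 m.
For a circular orbit, gravity supplies the centripetal force, so v = √(GM / r).
v = √(4.175e+20 / 2.025e+06) m/s ≈ 1.436e+07 m/s = 1.436e+04 km/s.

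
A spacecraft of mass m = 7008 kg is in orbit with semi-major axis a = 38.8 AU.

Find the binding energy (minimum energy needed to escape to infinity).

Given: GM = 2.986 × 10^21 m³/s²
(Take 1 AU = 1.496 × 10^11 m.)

Convert to SI: a = 38.8 AU = 5.80448e+12 m.
Total orbital energy is E = −GMm/(2a); binding energy is E_bind = −E = GMm/(2a).
E_bind = 2.986e+21 · 7008 / (2 · 5.80448e+12) J ≈ 1.803e+12 J = 1.803 TJ.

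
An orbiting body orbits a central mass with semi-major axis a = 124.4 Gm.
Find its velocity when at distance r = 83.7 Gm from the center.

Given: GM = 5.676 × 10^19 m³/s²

Convert to SI: a = 124.4 Gm = 1.244e+11 m; r = 83.7 Gm = 8.37e+10 m.
Vis-viva: v = √(GM · (2/r − 1/a)).
2/r − 1/a = 2/8.37e+10 − 1/1.244e+11 = 1.58563e-11 m⁻¹.
v = √(5.676e+19 · 1.58563e-11) m/s ≈ 3e+04 m/s = 30 km/s.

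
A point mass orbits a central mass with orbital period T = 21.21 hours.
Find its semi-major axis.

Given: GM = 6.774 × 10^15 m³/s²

Convert to SI: T = 21.21 hours = 76356 s.
Invert Kepler's third law: a = (GM · T² / (4π²))^(1/3).
Substituting T = 76356 s and GM = 6.774e+15 m³/s²:
a = (6.774e+15 · (76356)² / (4π²))^(1/3) m
a ≈ 1e+08 m = 100 Mm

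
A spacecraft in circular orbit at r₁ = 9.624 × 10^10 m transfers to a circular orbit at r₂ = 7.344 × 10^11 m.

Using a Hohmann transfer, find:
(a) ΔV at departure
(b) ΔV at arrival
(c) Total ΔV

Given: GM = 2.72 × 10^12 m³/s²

Transfer semi-major axis: a_t = (r₁ + r₂)/2 = (9.624e+10 + 7.344e+11)/2 = 4.1532e+11 m.
Circular speeds: v₁ = √(GM/r₁) = 5.31627 m/s, v₂ = √(GM/r₂) = 1.9245 m/s.
Transfer speeds (vis-viva v² = GM(2/r − 1/a_t)): v₁ᵗ = 7.06938 m/s, v₂ᵗ = 0.926413 m/s.
(a) ΔV₁ = |v₁ᵗ − v₁| ≈ 1.753 m/s = 1.753 m/s.
(b) ΔV₂ = |v₂ − v₂ᵗ| ≈ 0.9981 m/s = 0.9981 m/s.
(c) ΔV_total = ΔV₁ + ΔV₂ ≈ 2.751 m/s = 2.751 m/s.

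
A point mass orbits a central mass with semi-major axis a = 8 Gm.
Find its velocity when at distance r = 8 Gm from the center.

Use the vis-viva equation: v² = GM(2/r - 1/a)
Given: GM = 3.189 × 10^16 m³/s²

Convert to SI: a = 8 Gm = 8e+09 m; r = 8 Gm = 8e+09 m.
Vis-viva: v = √(GM · (2/r − 1/a)).
2/r − 1/a = 2/8e+09 − 1/8e+09 = 1.25e-10 m⁻¹.
v = √(3.189e+16 · 1.25e-10) m/s ≈ 1997 m/s = 1.997 km/s.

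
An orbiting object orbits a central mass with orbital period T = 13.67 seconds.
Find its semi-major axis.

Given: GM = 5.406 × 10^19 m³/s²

Invert Kepler's third law: a = (GM · T² / (4π²))^(1/3).
Substituting T = 13.67 s and GM = 5.406e+19 m³/s²:
a = (5.406e+19 · (13.67)² / (4π²))^(1/3) m
a ≈ 6.349e+06 m = 6.349 × 10^6 m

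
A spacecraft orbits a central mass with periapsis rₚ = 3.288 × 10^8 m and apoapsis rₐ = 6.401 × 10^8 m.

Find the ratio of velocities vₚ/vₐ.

Conservation of angular momentum gives rₚvₚ = rₐvₐ, so vₚ/vₐ = rₐ/rₚ.
vₚ/vₐ = 6.401e+08 / 3.288e+08 ≈ 1.947.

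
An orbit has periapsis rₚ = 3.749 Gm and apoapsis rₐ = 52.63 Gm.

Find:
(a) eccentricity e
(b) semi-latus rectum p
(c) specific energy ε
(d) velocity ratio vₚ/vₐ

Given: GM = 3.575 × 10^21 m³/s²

Convert to SI: rₚ = 3.749 Gm = 3.749e+09 m; rₐ = 52.63 Gm = 5.263e+10 m.
(a) e = (rₐ − rₚ)/(rₐ + rₚ) = (5.263e+10 − 3.749e+09)/(5.263e+10 + 3.749e+09) ≈ 0.867
(b) From a = (rₚ + rₐ)/2 = 2.81895e+10 m and e = (rₐ − rₚ)/(rₐ + rₚ) = 0.867007, p = a(1 − e²) = 2.81895e+10 · (1 − (0.867007)²) ≈ 6.999e+09 m
(c) With a = (rₚ + rₐ)/2 = 2.81895e+10 m, ε = −GM/(2a) = −3.575e+21/(2 · 2.81895e+10) J/kg ≈ -6.341e+10 J/kg
(d) Conservation of angular momentum (rₚvₚ = rₐvₐ) gives vₚ/vₐ = rₐ/rₚ = 5.263e+10/3.749e+09 ≈ 14.04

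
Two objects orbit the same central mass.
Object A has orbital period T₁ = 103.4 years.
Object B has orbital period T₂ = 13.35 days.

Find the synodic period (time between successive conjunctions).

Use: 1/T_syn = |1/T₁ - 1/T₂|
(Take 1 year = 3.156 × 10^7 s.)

Convert to SI: T₁ = 103.4 years = 3.2633e+09 s; T₂ = 13.35 days = 1.15344e+06 s.
T_syn = |T₁ · T₂ / (T₁ − T₂)|.
T_syn = |3.2633e+09 · 1.15344e+06 / (3.2633e+09 − 1.15344e+06)| s ≈ 1.154e+06 s = 13.35 days.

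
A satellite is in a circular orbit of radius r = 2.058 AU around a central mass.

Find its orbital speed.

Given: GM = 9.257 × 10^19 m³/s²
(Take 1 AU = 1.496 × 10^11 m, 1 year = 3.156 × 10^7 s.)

Convert to SI: r = 2.058 AU = 3.07877e+11 m.
For a circular orbit, gravity supplies the centripetal force, so v = √(GM / r).
v = √(9.257e+19 / 3.07877e+11) m/s ≈ 1.734e+04 m/s = 3.658 AU/year.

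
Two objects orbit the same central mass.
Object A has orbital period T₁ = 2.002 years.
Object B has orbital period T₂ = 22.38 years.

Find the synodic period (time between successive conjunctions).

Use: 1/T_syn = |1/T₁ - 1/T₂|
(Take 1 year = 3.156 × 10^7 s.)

Convert to SI: T₁ = 2.002 years = 6.31831e+07 s; T₂ = 22.38 years = 7.06313e+08 s.
T_syn = |T₁ · T₂ / (T₁ − T₂)|.
T_syn = |6.31831e+07 · 7.06313e+08 / (6.31831e+07 − 7.06313e+08)| s ≈ 6.939e+07 s = 2.199 years.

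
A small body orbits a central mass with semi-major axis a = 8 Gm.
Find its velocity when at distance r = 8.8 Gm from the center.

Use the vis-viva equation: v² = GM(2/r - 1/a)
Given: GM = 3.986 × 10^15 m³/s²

Convert to SI: a = 8 Gm = 8e+09 m; r = 8.8 Gm = 8.8e+09 m.
Vis-viva: v = √(GM · (2/r − 1/a)).
2/r − 1/a = 2/8.8e+09 − 1/8e+09 = 1.02273e-10 m⁻¹.
v = √(3.986e+15 · 1.02273e-10) m/s ≈ 638.5 m/s = 638.5 m/s.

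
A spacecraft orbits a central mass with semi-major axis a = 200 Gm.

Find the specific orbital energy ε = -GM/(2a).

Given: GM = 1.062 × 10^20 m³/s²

Convert to SI: a = 200 Gm = 2e+11 m.
ε = −GM / (2a).
ε = −1.062e+20 / (2 · 2e+11) J/kg ≈ -2.655e+08 J/kg = -265.5 MJ/kg.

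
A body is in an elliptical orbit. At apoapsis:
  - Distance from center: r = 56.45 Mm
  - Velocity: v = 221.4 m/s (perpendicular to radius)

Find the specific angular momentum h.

Convert to SI: r = 56.45 Mm = 5.645e+07 m.
With v perpendicular to r, h = r · v.
h = 5.645e+07 · 221.4 m²/s ≈ 1.25e+10 m²/s.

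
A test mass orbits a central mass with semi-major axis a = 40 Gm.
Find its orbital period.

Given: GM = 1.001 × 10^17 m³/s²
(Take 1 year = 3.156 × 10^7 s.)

Convert to SI: a = 40 Gm = 4e+10 m.
Kepler's third law: T = 2π √(a³ / GM).
Substituting a = 4e+10 m and GM = 1.001e+17 m³/s²:
T = 2π √((4e+10)³ / 1.001e+17) s
T ≈ 1.589e+08 s = 5.034 years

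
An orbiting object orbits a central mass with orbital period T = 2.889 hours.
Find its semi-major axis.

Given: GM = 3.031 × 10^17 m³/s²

Convert to SI: T = 2.889 hours = 10400.4 s.
Invert Kepler's third law: a = (GM · T² / (4π²))^(1/3).
Substituting T = 10400.4 s and GM = 3.031e+17 m³/s²:
a = (3.031e+17 · (10400.4)² / (4π²))^(1/3) m
a ≈ 9.4e+07 m = 94 Mm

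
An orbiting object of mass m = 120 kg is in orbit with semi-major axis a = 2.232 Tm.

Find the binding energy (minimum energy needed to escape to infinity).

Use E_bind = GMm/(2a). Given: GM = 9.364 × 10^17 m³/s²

Convert to SI: a = 2.232 Tm = 2.232e+12 m.
Total orbital energy is E = −GMm/(2a); binding energy is E_bind = −E = GMm/(2a).
E_bind = 9.364e+17 · 120 / (2 · 2.232e+12) J ≈ 2.517e+07 J = 25.17 MJ.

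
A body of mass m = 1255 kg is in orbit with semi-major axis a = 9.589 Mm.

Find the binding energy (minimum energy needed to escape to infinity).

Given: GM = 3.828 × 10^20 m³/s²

Convert to SI: a = 9.589 Mm = 9.589e+06 m.
Total orbital energy is E = −GMm/(2a); binding energy is E_bind = −E = GMm/(2a).
E_bind = 3.828e+20 · 1255 / (2 · 9.589e+06) J ≈ 2.505e+16 J = 25.05 PJ.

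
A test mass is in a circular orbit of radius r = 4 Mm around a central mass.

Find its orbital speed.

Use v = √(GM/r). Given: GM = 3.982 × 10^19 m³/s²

Convert to SI: r = 4 Mm = 4e+06 m.
For a circular orbit, gravity supplies the centripetal force, so v = √(GM / r).
v = √(3.982e+19 / 4e+06) m/s ≈ 3.155e+06 m/s = 3155 km/s.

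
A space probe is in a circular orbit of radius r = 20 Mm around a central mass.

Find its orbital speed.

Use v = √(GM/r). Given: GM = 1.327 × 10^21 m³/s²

Convert to SI: r = 20 Mm = 2e+07 m.
For a circular orbit, gravity supplies the centripetal force, so v = √(GM / r).
v = √(1.327e+21 / 2e+07) m/s ≈ 8.146e+06 m/s = 8146 km/s.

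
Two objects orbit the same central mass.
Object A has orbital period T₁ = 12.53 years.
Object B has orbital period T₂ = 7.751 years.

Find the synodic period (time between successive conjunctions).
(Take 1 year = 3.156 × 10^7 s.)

Convert to SI: T₁ = 12.53 years = 3.95447e+08 s; T₂ = 7.751 years = 2.44622e+08 s.
T_syn = |T₁ · T₂ / (T₁ − T₂)|.
T_syn = |3.95447e+08 · 2.44622e+08 / (3.95447e+08 − 2.44622e+08)| s ≈ 6.414e+08 s = 20.32 years.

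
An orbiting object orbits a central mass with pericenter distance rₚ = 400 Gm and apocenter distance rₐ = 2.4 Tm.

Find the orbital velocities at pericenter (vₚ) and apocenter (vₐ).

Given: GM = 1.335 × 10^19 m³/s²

Convert to SI: rₚ = 400 Gm = 4e+11 m; rₐ = 2.4 Tm = 2.4e+12 m.
Use the vis-viva equation v² = GM(2/r − 1/a) with a = (rₚ + rₐ)/2 = (4e+11 + 2.4e+12)/2 = 1.4e+12 m.
vₚ = √(GM · (2/rₚ − 1/a)) = √(1.335e+19 · (2/4e+11 − 1/1.4e+12)) m/s ≈ 7564 m/s = 7.564 km/s.
vₐ = √(GM · (2/rₐ − 1/a)) = √(1.335e+19 · (2/2.4e+12 − 1/1.4e+12)) m/s ≈ 1261 m/s = 1.261 km/s.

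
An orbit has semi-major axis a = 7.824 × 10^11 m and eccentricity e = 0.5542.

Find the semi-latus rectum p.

p = a (1 − e²).
p = 7.824e+11 · (1 − (0.5542)²) = 7.824e+11 · 0.692862 ≈ 5.421e+11 m = 5.421 × 10^11 m.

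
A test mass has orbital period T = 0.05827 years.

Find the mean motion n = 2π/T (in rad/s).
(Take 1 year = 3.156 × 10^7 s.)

Convert to SI: T = 0.05827 years = 1.839e+06 s.
n = 2π / T.
n = 2π / 1.839e+06 s ≈ 3.417e-06 rad/s.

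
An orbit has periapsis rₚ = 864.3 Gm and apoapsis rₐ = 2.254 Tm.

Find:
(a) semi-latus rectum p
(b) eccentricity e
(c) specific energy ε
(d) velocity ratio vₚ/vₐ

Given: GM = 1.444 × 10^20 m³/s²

Convert to SI: rₚ = 864.3 Gm = 8.643e+11 m; rₐ = 2.254 Tm = 2.254e+12 m.
(a) From a = (rₚ + rₐ)/2 = 1.55915e+12 m and e = (rₐ − rₚ)/(rₐ + rₚ) = 0.445659, p = a(1 − e²) = 1.55915e+12 · (1 − (0.445659)²) ≈ 1.249e+12 m
(b) e = (rₐ − rₚ)/(rₐ + rₚ) = (2.254e+12 − 8.643e+11)/(2.254e+12 + 8.643e+11) ≈ 0.4457
(c) With a = (rₚ + rₐ)/2 = 1.55915e+12 m, ε = −GM/(2a) = −1.444e+20/(2 · 1.55915e+12) J/kg ≈ -4.631e+07 J/kg
(d) Conservation of angular momentum (rₚvₚ = rₐvₐ) gives vₚ/vₐ = rₐ/rₚ = 2.254e+12/8.643e+11 ≈ 2.608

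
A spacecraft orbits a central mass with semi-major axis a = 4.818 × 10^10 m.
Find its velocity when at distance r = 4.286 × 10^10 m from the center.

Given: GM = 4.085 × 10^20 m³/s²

Vis-viva: v = √(GM · (2/r − 1/a)).
2/r − 1/a = 2/4.286e+10 − 1/4.818e+10 = 2.59081e-11 m⁻¹.
v = √(4.085e+20 · 2.59081e-11) m/s ≈ 1.029e+05 m/s = 102.9 km/s.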